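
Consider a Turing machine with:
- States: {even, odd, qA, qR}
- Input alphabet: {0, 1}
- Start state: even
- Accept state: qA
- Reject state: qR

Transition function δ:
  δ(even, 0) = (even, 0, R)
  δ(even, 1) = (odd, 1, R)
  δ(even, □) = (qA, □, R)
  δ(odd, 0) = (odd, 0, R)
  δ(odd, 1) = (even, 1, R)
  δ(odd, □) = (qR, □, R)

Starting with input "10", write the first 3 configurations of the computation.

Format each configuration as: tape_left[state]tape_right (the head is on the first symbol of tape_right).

Transitions applied:
Step 1: δ(even, 1) = (odd, 1, R)
Step 2: δ(odd, 0) = (odd, 0, R)

The first 3 configurations are:
[even]10 ⊢ 1[odd]0 ⊢ 10[odd]□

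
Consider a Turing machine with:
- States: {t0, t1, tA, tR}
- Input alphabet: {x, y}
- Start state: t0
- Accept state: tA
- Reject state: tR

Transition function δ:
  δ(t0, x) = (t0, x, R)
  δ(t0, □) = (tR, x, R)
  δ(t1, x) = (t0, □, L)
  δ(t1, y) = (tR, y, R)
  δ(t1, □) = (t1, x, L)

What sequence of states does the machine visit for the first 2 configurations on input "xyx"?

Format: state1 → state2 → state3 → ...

Execution trace:
Initial: [t0]xyx
Step 1: δ(t0, x) = (t0, x, R) → x[t0]yx

No transition is defined for δ(t0, y). By convention the machine halts and rejects.

State sequence: t0 → t0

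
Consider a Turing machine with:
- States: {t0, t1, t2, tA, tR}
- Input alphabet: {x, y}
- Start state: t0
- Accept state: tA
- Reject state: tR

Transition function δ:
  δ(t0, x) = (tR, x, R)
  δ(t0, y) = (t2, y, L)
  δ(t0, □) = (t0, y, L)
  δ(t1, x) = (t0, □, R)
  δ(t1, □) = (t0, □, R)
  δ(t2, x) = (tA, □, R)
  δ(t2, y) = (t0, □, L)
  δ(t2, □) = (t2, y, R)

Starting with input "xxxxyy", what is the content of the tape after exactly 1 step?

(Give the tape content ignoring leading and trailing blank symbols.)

Execution trace:
Initial: [t0]xxxxyy
Step 1: δ(t0, x) = (tR, x, R) → x[tR]xxxyy

The machine reaches the reject state tR and halts.

After 1 step, the tape (ignoring leading/trailing blanks) is: xxxxyy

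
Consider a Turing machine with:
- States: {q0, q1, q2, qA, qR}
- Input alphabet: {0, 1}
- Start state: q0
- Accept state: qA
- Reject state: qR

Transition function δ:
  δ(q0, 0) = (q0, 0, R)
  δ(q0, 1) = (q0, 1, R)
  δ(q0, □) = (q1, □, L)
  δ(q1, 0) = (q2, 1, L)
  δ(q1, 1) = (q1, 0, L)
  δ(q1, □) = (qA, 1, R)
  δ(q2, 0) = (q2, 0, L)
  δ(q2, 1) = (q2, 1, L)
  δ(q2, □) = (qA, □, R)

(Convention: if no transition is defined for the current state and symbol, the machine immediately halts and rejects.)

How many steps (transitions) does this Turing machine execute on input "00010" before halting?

Execution trace:
Initial: [q0]00010
Step 1: δ(q0, 0) = (q0, 0, R) → 0[q0]0010
Step 2: δ(q0, 0) = (q0, 0, R) → 00[q0]010
Step 3: δ(q0, 0) = (q0, 0, R) → 000[q0]10
Step 4: δ(q0, 1) = (q0, 1, R) → 0001[q0]0
Step 5: δ(q0, 0) = (q0, 0, R) → 00010[q0]□
Step 6: δ(q0, □) = (q1, □, L) → 0001[q1]0□
Step 7: δ(q1, 0) = (q2, 1, L) → 000[q2]11□
Step 8: δ(q2, 1) = (q2, 1, L) → 00[q2]011□
Step 9: δ(q2, 0) = (q2, 0, L) → 0[q2]0011□
Step 10: δ(q2, 0) = (q2, 0, L) → [q2]00011□
Step 11: δ(q2, 0) = (q2, 0, L) → [q2]□00011□
Step 12: δ(q2, □) = (qA, □, R) → □[qA]00011□

The machine reaches the accept state qA and halts.

The machine executed 12 steps before halting.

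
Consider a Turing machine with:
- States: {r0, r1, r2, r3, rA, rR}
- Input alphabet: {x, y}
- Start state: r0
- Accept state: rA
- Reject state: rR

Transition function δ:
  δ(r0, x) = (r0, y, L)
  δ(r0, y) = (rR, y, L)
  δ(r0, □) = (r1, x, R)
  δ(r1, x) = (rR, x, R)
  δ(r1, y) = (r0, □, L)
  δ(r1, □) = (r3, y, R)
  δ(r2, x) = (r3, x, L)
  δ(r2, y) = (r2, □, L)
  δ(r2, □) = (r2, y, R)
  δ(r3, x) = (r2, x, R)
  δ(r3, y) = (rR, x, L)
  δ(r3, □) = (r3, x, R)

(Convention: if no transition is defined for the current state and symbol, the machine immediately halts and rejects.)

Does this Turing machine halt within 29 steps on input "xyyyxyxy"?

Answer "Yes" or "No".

Execution trace:
Initial: [r0]xyyyxyxy
Step 1: δ(r0, x) = (r0, y, L) → [r0]□yyyyxyxy
Step 2: δ(r0, □) = (r1, x, R) → x[r1]yyyyxyxy
Step 3: δ(r1, y) = (r0, □, L) → [r0]x□yyyxyxy
Step 4: δ(r0, x) = (r0, y, L) → [r0]□y□yyyxyxy
Step 5: δ(r0, □) = (r1, x, R) → x[r1]y□yyyxyxy
Step 6: δ(r1, y) = (r0, □, L) → [r0]x□□yyyxyxy
Step 7: δ(r0, x) = (r0, y, L) → [r0]□y□□yyyxyxy
Step 8: δ(r0, □) = (r1, x, R) → x[r1]y□□yyyxyxy
Step 9: δ(r1, y) = (r0, □, L) → [r0]x□□□yyyxyxy
Step 10: δ(r0, x) = (r0, y, L) → [r0]□y□□□yyyxyxy
Step 11: δ(r0, □) = (r1, x, R) → x[r1]y□□□yyyxyxy
Step 12: δ(r1, y) = (r0, □, L) → [r0]x□□□□yyyxyxy
Step 13: δ(r0, x) = (r0, y, L) → [r0]□y□□□□yyyxyxy
Step 14: δ(r0, □) = (r1, x, R) → x[r1]y□□□□yyyxyxy
Step 15: δ(r1, y) = (r0, □, L) → [r0]x□□□□□yyyxyxy
Step 16: δ(r0, x) = (r0, y, L) → [r0]□y□□□□□yyyxyxy
Step 17: δ(r0, □) = (r1, x, R) → x[r1]y□□□□□yyyxyxy
Step 18: δ(r1, y) = (r0, □, L) → [r0]x□□□□□□yyyxyxy
Step 19: δ(r0, x) = (r0, y, L) → [r0]□y□□□□□□yyyxyxy
Step 20: δ(r0, □) = (r1, x, R) → x[r1]y□□□□□□yyyxyxy
Step 21: δ(r1, y) = (r0, □, L) → [r0]x□□□□□□□yyyxyxy
Step 22: δ(r0, x) = (r0, y, L) → [r0]□y□□□□□□□yyyxyxy
Step 23: δ(r0, □) = (r1, x, R) → x[r1]y□□□□□□□yyyxyxy
Step 24: δ(r1, y) = (r0, □, L) → [r0]x□□□□□□□□yyyxyxy
Step 25: δ(r0, x) = (r0, y, L) → [r0]□y□□□□□□□□yyyxyxy
Step 26: δ(r0, □) = (r1, x, R) → x[r1]y□□□□□□□□yyyxyxy
Step 27: δ(r1, y) = (r0, □, L) → [r0]x□□□□□□□□□yyyxyxy
Step 28: δ(r0, x) = (r0, y, L) → [r0]□y□□□□□□□□□yyyxyxy
Step 29: δ(r0, □) = (r1, x, R) → x[r1]y□□□□□□□□□yyyxyxy

The machine has not reached a halting state after 29 steps.
The machine did not halt within the 29-step bound.

Answer: No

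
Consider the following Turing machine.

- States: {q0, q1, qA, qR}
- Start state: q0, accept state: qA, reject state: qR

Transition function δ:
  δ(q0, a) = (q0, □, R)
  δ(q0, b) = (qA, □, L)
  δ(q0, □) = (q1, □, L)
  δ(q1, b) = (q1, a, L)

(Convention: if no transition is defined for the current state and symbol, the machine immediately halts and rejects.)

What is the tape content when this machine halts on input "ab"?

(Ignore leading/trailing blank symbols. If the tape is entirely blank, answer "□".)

Execution trace:
Initial: [q0]ab
Step 1: δ(q0, a) = (q0, □, R) → □[q0]b
Step 2: δ(q0, b) = (qA, □, L) → [qA]□□

The machine reaches the accept state qA and halts.

Final tape (ignoring leading/trailing blanks): □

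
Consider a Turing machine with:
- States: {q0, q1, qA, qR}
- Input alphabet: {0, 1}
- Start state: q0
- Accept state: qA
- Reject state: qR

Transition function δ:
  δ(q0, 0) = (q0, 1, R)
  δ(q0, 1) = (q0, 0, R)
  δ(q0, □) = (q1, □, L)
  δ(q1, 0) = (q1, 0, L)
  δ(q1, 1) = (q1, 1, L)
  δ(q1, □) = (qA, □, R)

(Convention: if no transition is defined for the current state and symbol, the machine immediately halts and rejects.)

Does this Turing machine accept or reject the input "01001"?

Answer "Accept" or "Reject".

Execution trace:
Initial: [q0]01001
Step 1: δ(q0, 0) = (q0, 1, R) → 1[q0]1001
Step 2: δ(q0, 1) = (q0, 0, R) → 10[q0]001
Step 3: δ(q0, 0) = (q0, 1, R) → 101[q0]01
Step 4: δ(q0, 0) = (q0, 1, R) → 1011[q0]1
Step 5: δ(q0, 1) = (q0, 0, R) → 10110[q0]□
Step 6: δ(q0, □) = (q1, □, L) → 1011[q1]0□
Step 7: δ(q1, 0) = (q1, 0, L) → 101[q1]10□
Step 8: δ(q1, 1) = (q1, 1, L) → 10[q1]110□
Step 9: δ(q1, 1) = (q1, 1, L) → 1[q1]0110□
Step 10: δ(q1, 0) = (q1, 0, L) → [q1]10110□
Step 11: δ(q1, 1) = (q1, 1, L) → [q1]□10110□
Step 12: δ(q1, □) = (qA, □, R) → □[qA]10110□

The machine reaches the accept state qA and halts.

Answer: Accept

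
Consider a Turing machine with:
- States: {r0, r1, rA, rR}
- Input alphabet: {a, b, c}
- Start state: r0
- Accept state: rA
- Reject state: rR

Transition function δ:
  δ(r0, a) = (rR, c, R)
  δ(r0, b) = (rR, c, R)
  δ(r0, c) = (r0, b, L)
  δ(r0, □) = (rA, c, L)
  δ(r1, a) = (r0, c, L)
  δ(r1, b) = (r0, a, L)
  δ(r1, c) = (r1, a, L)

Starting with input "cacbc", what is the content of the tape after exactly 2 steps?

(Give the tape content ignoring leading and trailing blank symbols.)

Execution trace:
Initial: [r0]cacbc
Step 1: δ(r0, c) = (r0, b, L) → [r0]□bacbc
Step 2: δ(r0, □) = (rA, c, L) → [rA]□cbacbc

The machine reaches the accept state rA and halts.

After 2 steps, the tape (ignoring leading/trailing blanks) is: cbacbc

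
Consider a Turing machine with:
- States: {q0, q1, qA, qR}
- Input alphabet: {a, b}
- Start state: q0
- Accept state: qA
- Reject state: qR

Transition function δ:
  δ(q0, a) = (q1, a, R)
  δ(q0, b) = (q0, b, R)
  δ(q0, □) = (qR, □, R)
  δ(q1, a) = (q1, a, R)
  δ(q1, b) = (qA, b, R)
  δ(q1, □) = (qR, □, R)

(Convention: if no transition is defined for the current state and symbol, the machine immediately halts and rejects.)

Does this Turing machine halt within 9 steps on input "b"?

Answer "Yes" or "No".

Execution trace:
Initial: [q0]b
Step 1: δ(q0, b) = (q0, b, R) → b[q0]□
Step 2: δ(q0, □) = (qR, □, R) → b□[qR]□

The machine reaches the reject state qR and halts.
The machine halted after 2 steps (within the 9-step bound).

Answer: Yes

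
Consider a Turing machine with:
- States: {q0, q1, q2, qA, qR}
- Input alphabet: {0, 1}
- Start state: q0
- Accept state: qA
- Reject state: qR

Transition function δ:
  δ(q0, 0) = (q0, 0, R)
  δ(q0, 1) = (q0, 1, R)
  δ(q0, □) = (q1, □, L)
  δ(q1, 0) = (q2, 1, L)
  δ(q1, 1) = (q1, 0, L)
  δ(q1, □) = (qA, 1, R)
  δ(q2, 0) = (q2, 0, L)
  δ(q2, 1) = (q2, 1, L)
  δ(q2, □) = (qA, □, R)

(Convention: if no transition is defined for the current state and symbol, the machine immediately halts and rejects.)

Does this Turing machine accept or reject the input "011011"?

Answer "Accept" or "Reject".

Execution trace:
Initial: [q0]011011
Step 1: δ(q0, 0) = (q0, 0, R) → 0[q0]11011
Step 2: δ(q0, 1) = (q0, 1, R) → 01[q0]1011
Step 3: δ(q0, 1) = (q0, 1, R) → 011[q0]011
Step 4: δ(q0, 0) = (q0, 0, R) → 0110[q0]11
Step 5: δ(q0, 1) = (q0, 1, R) → 01101[q0]1
Step 6: δ(q0, 1) = (q0, 1, R) → 011011[q0]□
Step 7: δ(q0, □) = (q1, □, L) → 01101[q1]1□
Step 8: δ(q1, 1) = (q1, 0, L) → 0110[q1]10□
Step 9: δ(q1, 1) = (q1, 0, L) → 011[q1]000□
Step 10: δ(q1, 0) = (q2, 1, L) → 01[q2]1100□
Step 11: δ(q2, 1) = (q2, 1, L) → 0[q2]11100□
Step 12: δ(q2, 1) = (q2, 1, L) → [q2]011100□
Step 13: δ(q2, 0) = (q2, 0, L) → [q2]□011100□
Step 14: δ(q2, □) = (qA, □, R) → □[qA]011100□

The machine reaches the accept state qA and halts.

Answer: Accept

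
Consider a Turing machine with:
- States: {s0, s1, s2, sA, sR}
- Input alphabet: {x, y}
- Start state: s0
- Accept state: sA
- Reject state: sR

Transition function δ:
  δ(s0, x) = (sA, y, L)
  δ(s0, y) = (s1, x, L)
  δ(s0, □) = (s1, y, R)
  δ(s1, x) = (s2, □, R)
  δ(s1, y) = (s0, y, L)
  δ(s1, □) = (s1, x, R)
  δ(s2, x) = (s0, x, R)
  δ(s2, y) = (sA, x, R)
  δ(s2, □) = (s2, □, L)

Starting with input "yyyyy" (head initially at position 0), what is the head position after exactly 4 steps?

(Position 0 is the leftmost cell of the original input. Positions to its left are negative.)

Execution trace (head position shown):
Step 0: [s0]yyyyy  (head at position 0)
Step 1: move left → [s1]□xyyyy  (head at position -1)
Step 2: move right → x[s1]xyyyy  (head at position 0)
Step 3: move right → x□[s2]yyyy  (head at position 1)
Step 4: move right → x□x[sA]yyy  (head at position 2)

After 4 steps, the head is at position 2.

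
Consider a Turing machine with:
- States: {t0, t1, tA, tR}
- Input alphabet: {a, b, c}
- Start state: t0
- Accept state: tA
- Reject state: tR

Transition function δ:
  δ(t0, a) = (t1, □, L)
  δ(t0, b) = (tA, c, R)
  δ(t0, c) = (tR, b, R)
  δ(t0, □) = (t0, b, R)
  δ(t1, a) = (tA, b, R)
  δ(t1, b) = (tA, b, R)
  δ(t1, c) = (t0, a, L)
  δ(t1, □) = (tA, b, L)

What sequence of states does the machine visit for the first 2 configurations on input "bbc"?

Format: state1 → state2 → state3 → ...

Execution trace:
Initial: [t0]bbc
Step 1: δ(t0, b) = (tA, c, R) → c[tA]bc

The machine reaches the accept state tA and halts.

State sequence: t0 → tA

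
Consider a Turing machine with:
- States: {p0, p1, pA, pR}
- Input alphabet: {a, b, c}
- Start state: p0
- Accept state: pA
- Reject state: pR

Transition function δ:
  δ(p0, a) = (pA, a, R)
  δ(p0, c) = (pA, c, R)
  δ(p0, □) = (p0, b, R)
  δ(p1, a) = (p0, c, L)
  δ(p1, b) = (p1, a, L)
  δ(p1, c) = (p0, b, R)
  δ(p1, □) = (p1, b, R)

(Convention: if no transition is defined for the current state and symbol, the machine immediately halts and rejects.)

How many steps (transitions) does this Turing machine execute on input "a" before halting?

Execution trace:
Initial: [p0]a
Step 1: δ(p0, a) = (pA, a, R) → a[pA]□

The machine reaches the accept state pA and halts.

The machine executed 1 step before halting.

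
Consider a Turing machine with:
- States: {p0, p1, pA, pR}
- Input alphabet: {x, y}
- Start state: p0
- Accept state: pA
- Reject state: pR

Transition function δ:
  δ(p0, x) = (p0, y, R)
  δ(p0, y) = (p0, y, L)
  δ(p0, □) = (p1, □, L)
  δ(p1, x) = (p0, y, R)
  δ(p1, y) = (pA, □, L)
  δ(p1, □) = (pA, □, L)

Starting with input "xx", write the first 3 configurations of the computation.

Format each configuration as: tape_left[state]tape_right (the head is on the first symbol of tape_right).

Transitions applied:
Step 1: δ(p0, x) = (p0, y, R)
Step 2: δ(p0, x) = (p0, y, R)

The first 3 configurations are:
[p0]xx ⊢ y[p0]x ⊢ yy[p0]□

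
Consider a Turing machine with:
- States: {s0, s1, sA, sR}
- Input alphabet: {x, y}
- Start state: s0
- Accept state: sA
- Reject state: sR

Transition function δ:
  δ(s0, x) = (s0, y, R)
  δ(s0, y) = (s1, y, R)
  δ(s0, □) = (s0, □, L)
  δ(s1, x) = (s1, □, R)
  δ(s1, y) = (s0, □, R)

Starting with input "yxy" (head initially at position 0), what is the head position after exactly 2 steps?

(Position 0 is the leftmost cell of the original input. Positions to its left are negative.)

Execution trace (head position shown):
Step 0: [s0]yxy  (head at position 0)
Step 1: move right → y[s1]xy  (head at position 1)
Step 2: move right → y□[s1]y  (head at position 2)

After 2 steps, the head is at position 2.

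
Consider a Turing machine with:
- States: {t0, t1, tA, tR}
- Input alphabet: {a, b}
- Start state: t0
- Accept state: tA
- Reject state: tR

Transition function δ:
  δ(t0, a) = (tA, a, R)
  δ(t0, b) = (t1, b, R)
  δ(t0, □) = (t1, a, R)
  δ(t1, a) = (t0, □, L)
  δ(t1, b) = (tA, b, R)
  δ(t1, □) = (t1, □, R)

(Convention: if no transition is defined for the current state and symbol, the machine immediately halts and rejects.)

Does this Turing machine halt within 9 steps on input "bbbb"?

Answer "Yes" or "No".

Execution trace:
Initial: [t0]bbbb
Step 1: δ(t0, b) = (t1, b, R) → b[t1]bbb
Step 2: δ(t1, b) = (tA, b, R) → bb[tA]bb

The machine reaches the accept state tA and halts.
The machine halted after 2 steps (within the 9-step bound).

Answer: Yes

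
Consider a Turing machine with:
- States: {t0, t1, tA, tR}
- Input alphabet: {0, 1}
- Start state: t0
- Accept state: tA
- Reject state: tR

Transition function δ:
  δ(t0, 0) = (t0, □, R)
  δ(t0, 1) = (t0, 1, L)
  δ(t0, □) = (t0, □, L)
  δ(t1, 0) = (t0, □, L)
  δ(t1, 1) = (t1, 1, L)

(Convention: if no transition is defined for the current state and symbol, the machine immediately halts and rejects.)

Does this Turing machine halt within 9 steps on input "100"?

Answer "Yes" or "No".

Execution trace:
Initial: [t0]100
Step 1: δ(t0, 1) = (t0, 1, L) → [t0]□100
Step 2: δ(t0, □) = (t0, □, L) → [t0]□□100
Step 3: δ(t0, □) = (t0, □, L) → [t0]□□□100
Step 4: δ(t0, □) = (t0, □, L) → [t0]□□□□100
Step 5: δ(t0, □) = (t0, □, L) → [t0]□□□□□100
Step 6: δ(t0, □) = (t0, □, L) → [t0]□□□□□□100
Step 7: δ(t0, □) = (t0, □, L) → [t0]□□□□□□□100
Step 8: δ(t0, □) = (t0, □, L) → [t0]□□□□□□□□100
Step 9: δ(t0, □) = (t0, □, L) → [t0]□□□□□□□□□100

The machine has not reached a halting state after 9 steps.
The machine did not halt within the 9-step bound.

Answer: No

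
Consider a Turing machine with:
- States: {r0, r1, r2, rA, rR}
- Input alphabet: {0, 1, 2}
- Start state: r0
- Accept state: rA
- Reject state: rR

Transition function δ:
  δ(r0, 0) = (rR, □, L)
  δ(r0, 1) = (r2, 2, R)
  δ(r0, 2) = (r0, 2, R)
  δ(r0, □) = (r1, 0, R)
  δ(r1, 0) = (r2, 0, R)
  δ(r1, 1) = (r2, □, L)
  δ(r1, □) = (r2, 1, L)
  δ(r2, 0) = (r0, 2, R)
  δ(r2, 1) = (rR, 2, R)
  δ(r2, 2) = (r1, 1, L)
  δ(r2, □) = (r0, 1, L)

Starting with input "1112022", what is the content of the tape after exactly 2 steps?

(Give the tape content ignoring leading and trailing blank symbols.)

Execution trace:
Initial: [r0]1112022
Step 1: δ(r0, 1) = (r2, 2, R) → 2[r2]112022
Step 2: δ(r2, 1) = (rR, 2, R) → 22[rR]12022

The machine reaches the reject state rR and halts.

After 2 steps, the tape (ignoring leading/trailing blanks) is: 2212022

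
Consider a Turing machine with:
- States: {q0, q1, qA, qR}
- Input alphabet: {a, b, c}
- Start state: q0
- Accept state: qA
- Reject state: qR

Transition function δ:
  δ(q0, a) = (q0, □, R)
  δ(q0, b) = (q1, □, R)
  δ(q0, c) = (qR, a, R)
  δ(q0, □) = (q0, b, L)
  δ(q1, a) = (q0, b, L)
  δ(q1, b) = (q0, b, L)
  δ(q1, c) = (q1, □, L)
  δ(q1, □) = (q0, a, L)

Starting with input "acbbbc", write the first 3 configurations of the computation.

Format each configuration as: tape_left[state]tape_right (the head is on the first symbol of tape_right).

Transitions applied:
Step 1: δ(q0, a) = (q0, □, R)
Step 2: δ(q0, c) = (qR, a, R)

The first 3 configurations are:
[q0]acbbbc ⊢ □[q0]cbbbc ⊢ □a[qR]bbbc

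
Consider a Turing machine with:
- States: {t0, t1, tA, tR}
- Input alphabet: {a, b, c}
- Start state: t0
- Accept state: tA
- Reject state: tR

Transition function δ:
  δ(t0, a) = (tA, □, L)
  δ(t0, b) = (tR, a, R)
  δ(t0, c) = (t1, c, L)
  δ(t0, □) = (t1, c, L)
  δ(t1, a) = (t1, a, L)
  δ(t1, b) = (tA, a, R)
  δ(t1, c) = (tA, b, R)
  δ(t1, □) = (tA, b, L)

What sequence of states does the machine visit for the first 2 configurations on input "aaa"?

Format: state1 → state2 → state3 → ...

Execution trace:
Initial: [t0]aaa
Step 1: δ(t0, a) = (tA, □, L) → [tA]□□aa

The machine reaches the accept state tA and halts.

State sequence: t0 → tA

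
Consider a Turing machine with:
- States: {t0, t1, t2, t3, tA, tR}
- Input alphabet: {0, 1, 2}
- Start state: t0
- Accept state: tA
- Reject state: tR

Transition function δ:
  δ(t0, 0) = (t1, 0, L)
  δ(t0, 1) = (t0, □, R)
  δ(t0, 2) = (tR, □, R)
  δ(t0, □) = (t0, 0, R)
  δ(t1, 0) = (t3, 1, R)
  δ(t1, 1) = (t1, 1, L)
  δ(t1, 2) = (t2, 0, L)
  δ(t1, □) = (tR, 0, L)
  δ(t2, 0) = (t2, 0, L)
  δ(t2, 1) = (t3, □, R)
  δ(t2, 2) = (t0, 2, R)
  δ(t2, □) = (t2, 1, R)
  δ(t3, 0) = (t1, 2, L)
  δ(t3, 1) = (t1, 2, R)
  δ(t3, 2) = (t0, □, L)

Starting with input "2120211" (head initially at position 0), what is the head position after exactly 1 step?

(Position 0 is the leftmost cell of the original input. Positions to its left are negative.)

Execution trace (head position shown):
Step 0: [t0]2120211  (head at position 0)
Step 1: move right → □[tR]120211  (head at position 1)

After 1 step, the head is at position 1.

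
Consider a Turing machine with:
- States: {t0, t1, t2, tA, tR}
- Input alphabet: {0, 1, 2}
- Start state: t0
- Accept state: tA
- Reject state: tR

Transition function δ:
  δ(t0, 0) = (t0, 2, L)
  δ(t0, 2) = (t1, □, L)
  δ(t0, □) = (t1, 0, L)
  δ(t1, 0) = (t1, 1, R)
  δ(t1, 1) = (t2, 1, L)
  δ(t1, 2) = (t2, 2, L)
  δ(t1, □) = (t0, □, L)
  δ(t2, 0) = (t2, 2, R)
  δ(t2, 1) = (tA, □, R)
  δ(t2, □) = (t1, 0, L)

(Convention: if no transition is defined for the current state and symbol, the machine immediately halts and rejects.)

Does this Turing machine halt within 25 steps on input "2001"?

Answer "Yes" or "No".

Execution trace:
Initial: [t0]2001
Step 1: δ(t0, 2) = (t1, □, L) → [t1]□□001
Step 2: δ(t1, □) = (t0, □, L) → [t0]□□□001
Step 3: δ(t0, □) = (t1, 0, L) → [t1]□0□□001
Step 4: δ(t1, □) = (t0, □, L) → [t0]□□0□□001
Step 5: δ(t0, □) = (t1, 0, L) → [t1]□0□0□□001
Step 6: δ(t1, □) = (t0, □, L) → [t0]□□0□0□□001
Step 7: δ(t0, □) = (t1, 0, L) → [t1]□0□0□0□□001
Step 8: δ(t1, □) = (t0, □, L) → [t0]□□0□0□0□□001
Step 9: δ(t0, □) = (t1, 0, L) → [t1]□0□0□0□0□□001
Step 10: δ(t1, □) = (t0, □, L) → [t0]□□0□0□0□0□□001
Step 11: δ(t0, □) = (t1, 0, L) → [t1]□0□0□0□0□0□□001
Step 12: δ(t1, □) = (t0, □, L) → [t0]□□0□0□0□0□0□□001
Step 13: δ(t0, □) = (t1, 0, L) → [t1]□0□0□0□0□0□0□□001
Step 14: δ(t1, □) = (t0, □, L) → [t0]□□0□0□0□0□0□0□□001
Step 15: δ(t0, □) = (t1, 0, L) → [t1]□0□0□0□0□0□0□0□□001
Step 16: δ(t1, □) = (t0, □, L) → [t0]□□0□0□0□0□0□0□0□□001
Step 17: δ(t0, □) = (t1, 0, L) → [t1]□0□0□0□0□0□0□0□0□□001
Step 18: δ(t1, □) = (t0, □, L) → [t0]□□0□0□0□0□0□0□0□0□□001
Step 19: δ(t0, □) = (t1, 0, L) → [t1]□0□0□0□0□0□0□0□0□0□□001
Step 20: δ(t1, □) = (t0, □, L) → [t0]□□0□0□0□0□0□0□0□0□0□□001
Step 21: δ(t0, □) = (t1, 0, L) → [t1]□0□0□0□0□0□0□0□0□0□0□□001
Step 22: δ(t1, □) = (t0, □, L) → [t0]□□0□0□0□0□0□0□0□0□0□0□□001
Step 23: δ(t0, □) = (t1, 0, L) → [t1]□0□0□0□0□0□0□0□0□0□0□0□□001
Step 24: δ(t1, □) = (t0, □, L) → [t0]□□0□0□0□0□0□0□0□0□0□0□0□□001
Step 25: δ(t0, □) = (t1, 0, L) → [t1]□0□0□0□0□0□0□0□0□0□0□0□0□□001

The machine has not reached a halting state after 25 steps.
The machine did not halt within the 25-step bound.

Answer: No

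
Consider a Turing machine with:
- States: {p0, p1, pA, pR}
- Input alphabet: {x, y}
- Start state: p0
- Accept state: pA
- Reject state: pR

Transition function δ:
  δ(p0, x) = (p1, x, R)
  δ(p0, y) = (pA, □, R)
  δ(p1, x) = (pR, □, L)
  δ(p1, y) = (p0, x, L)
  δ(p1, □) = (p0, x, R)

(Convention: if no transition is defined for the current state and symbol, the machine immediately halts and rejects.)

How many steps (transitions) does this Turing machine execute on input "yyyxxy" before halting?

Execution trace:
Initial: [p0]yyyxxy
Step 1: δ(p0, y) = (pA, □, R) → □[pA]yyxxy

The machine reaches the accept state pA and halts.

The machine executed 1 step before halting.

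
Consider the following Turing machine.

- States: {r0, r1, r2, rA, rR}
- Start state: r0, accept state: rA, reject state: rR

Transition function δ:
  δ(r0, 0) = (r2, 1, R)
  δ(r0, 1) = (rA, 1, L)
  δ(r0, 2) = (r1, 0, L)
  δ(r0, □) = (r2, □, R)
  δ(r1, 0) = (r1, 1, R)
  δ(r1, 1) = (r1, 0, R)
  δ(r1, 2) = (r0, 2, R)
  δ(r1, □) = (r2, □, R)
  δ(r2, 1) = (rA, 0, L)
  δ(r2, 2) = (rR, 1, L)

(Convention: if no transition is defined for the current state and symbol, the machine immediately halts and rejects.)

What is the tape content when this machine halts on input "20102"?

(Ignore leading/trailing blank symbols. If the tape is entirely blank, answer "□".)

Execution trace:
Initial: [r0]20102
Step 1: δ(r0, 2) = (r1, 0, L) → [r1]□00102
Step 2: δ(r1, □) = (r2, □, R) → □[r2]00102

No transition is defined for δ(r2, 0). By convention the machine halts and rejects.

Final tape (ignoring leading/trailing blanks): 00102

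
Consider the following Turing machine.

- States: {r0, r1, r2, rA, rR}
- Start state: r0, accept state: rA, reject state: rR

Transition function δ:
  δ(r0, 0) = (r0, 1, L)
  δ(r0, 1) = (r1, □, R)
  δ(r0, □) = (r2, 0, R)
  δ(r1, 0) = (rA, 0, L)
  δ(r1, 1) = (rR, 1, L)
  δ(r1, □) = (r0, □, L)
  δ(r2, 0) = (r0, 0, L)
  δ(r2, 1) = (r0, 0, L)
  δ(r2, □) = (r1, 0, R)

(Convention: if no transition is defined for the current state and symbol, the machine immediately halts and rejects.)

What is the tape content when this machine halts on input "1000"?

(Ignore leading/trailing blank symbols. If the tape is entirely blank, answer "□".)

Execution trace:
Initial: [r0]1000
Step 1: δ(r0, 1) = (r1, □, R) → □[r1]000
Step 2: δ(r1, 0) = (rA, 0, L) → [rA]□000

The machine reaches the accept state rA and halts.

Final tape (ignoring leading/trailing blanks): 000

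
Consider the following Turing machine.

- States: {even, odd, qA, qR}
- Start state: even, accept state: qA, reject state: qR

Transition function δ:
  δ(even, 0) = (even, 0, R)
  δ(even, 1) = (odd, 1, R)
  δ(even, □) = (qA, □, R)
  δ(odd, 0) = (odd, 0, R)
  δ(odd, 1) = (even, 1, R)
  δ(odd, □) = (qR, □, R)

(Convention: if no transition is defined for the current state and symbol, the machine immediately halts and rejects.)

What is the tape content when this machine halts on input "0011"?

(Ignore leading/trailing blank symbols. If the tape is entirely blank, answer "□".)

Execution trace:
Initial: [even]0011
Step 1: δ(even, 0) = (even, 0, R) → 0[even]011
Step 2: δ(even, 0) = (even, 0, R) → 00[even]11
Step 3: δ(even, 1) = (odd, 1, R) → 001[odd]1
Step 4: δ(odd, 1) = (even, 1, R) → 0011[even]□
Step 5: δ(even, □) = (qA, □, R) → 0011□[qA]□

The machine reaches the accept state qA and halts.

Final tape (ignoring leading/trailing blanks): 0011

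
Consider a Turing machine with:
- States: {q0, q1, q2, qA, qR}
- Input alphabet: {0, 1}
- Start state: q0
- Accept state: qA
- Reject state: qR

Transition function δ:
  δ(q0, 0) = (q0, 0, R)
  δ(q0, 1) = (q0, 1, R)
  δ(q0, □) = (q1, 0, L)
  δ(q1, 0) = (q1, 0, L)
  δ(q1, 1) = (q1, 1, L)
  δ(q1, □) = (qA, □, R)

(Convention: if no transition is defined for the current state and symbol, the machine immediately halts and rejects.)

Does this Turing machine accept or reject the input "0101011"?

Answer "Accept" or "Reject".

Execution trace:
Initial: [q0]0101011
Step 1: δ(q0, 0) = (q0, 0, R) → 0[q0]101011
Step 2: δ(q0, 1) = (q0, 1, R) → 01[q0]01011
Step 3: δ(q0, 0) = (q0, 0, R) → 010[q0]1011
Step 4: δ(q0, 1) = (q0, 1, R) → 0101[q0]011
Step 5: δ(q0, 0) = (q0, 0, R) → 01010[q0]11
Step 6: δ(q0, 1) = (q0, 1, R) → 010101[q0]1
Step 7: δ(q0, 1) = (q0, 1, R) → 0101011[q0]□
Step 8: δ(q0, □) = (q1, 0, L) → 010101[q1]10
Step 9: δ(q1, 1) = (q1, 1, L) → 01010[q1]110
Step 10: δ(q1, 1) = (q1, 1, L) → 0101[q1]0110
Step 11: δ(q1, 0) = (q1, 0, L) → 010[q1]10110
Step 12: δ(q1, 1) = (q1, 1, L) → 01[q1]010110
Step 13: δ(q1, 0) = (q1, 0, L) → 0[q1]1010110
Step 14: δ(q1, 1) = (q1, 1, L) → [q1]01010110
Step 15: δ(q1, 0) = (q1, 0, L) → [q1]□01010110
Step 16: δ(q1, □) = (qA, □, R) → □[qA]01010110

The machine reaches the accept state qA and halts.

Answer: Accept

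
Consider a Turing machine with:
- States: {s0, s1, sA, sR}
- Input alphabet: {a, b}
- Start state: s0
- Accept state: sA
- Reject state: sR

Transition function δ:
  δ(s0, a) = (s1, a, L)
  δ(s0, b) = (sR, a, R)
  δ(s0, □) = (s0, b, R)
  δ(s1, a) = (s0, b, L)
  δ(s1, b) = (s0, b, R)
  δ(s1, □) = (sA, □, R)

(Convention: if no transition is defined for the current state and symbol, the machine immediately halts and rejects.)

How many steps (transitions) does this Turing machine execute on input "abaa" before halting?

Execution trace:
Initial: [s0]abaa
Step 1: δ(s0, a) = (s1, a, L) → [s1]□abaa
Step 2: δ(s1, □) = (sA, □, R) → □[sA]abaa

The machine reaches the accept state sA and halts.

The machine executed 2 steps before halting.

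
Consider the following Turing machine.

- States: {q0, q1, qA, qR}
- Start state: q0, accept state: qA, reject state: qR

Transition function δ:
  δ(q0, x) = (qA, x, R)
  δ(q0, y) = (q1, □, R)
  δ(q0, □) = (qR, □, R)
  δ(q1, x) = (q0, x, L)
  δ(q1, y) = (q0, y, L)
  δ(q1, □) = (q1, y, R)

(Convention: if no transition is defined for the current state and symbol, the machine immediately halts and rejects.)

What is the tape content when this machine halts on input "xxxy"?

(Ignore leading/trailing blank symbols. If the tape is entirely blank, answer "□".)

Execution trace:
Initial: [q0]xxxy
Step 1: δ(q0, x) = (qA, x, R) → x[qA]xxy

The machine reaches the accept state qA and halts.

Final tape (ignoring leading/trailing blanks): xxxy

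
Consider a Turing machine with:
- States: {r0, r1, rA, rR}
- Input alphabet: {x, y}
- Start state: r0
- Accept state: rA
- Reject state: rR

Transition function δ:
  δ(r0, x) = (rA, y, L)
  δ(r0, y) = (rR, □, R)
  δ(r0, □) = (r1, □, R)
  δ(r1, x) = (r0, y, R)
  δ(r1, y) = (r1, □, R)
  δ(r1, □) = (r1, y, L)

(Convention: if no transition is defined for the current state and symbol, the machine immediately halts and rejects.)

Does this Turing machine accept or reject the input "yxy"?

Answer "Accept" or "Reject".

Execution trace:
Initial: [r0]yxy
Step 1: δ(r0, y) = (rR, □, R) → □[rR]xy

The machine reaches the reject state rR and halts.

Answer: Reject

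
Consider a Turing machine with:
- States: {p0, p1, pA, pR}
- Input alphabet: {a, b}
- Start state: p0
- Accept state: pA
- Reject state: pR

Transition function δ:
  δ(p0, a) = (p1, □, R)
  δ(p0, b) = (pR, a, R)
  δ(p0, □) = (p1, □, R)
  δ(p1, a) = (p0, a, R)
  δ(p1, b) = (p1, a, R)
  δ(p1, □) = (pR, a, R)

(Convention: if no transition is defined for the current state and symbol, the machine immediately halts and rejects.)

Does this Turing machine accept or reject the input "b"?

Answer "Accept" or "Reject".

Execution trace:
Initial: [p0]b
Step 1: δ(p0, b) = (pR, a, R) → a[pR]□

The machine reaches the reject state pR and halts.

Answer: Reject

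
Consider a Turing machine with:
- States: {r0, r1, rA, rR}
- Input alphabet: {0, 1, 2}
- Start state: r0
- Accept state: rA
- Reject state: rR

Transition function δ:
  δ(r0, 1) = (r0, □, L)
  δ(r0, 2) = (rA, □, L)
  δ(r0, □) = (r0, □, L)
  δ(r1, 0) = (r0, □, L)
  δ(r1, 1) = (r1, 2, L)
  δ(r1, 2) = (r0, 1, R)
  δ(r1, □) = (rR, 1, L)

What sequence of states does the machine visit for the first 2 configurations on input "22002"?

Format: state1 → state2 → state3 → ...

Execution trace:
Initial: [r0]22002
Step 1: δ(r0, 2) = (rA, □, L) → [rA]□□2002

The machine reaches the accept state rA and halts.

State sequence: r0 → rA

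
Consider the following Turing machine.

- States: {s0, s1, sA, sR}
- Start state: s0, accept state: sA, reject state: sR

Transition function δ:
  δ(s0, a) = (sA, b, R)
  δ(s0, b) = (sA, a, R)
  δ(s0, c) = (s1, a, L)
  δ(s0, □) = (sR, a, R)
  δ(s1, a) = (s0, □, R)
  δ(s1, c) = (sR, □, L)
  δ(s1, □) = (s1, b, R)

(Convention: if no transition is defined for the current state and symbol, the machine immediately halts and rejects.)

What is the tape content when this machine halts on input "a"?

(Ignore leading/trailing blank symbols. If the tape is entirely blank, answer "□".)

Execution trace:
Initial: [s0]a
Step 1: δ(s0, a) = (sA, b, R) → b[sA]□

The machine reaches the accept state sA and halts.

Final tape (ignoring leading/trailing blanks): b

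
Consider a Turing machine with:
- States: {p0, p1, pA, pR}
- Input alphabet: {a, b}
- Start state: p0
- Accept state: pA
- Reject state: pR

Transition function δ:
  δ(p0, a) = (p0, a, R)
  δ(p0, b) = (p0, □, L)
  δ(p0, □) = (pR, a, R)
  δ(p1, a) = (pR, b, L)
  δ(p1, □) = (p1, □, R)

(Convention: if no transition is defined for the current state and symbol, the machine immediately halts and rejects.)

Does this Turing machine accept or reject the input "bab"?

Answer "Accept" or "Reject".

Execution trace:
Initial: [p0]bab
Step 1: δ(p0, b) = (p0, □, L) → [p0]□□ab
Step 2: δ(p0, □) = (pR, a, R) → a[pR]□ab

The machine reaches the reject state pR and halts.

Answer: Reject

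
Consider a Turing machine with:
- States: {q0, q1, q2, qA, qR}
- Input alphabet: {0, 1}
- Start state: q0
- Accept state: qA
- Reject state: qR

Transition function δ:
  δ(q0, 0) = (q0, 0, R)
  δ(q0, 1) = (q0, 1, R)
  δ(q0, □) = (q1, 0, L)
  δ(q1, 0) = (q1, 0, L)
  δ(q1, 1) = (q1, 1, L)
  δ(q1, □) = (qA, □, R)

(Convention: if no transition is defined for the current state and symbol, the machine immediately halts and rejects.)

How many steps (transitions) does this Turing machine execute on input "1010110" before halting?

Execution trace:
Initial: [q0]1010110
Step 1: δ(q0, 1) = (q0, 1, R) → 1[q0]010110
Step 2: δ(q0, 0) = (q0, 0, R) → 10[q0]10110
Step 3: δ(q0, 1) = (q0, 1, R) → 101[q0]0110
Step 4: δ(q0, 0) = (q0, 0, R) → 1010[q0]110
Step 5: δ(q0, 1) = (q0, 1, R) → 10101[q0]10
Step 6: δ(q0, 1) = (q0, 1, R) → 101011[q0]0
Step 7: δ(q0, 0) = (q0, 0, R) → 1010110[q0]□
Step 8: δ(q0, □) = (q1, 0, L) → 101011[q1]00
Step 9: δ(q1, 0) = (q1, 0, L) → 10101[q1]100
Step 10: δ(q1, 1) = (q1, 1, L) → 1010[q1]1100
Step 11: δ(q1, 1) = (q1, 1, L) → 101[q1]01100
Step 12: δ(q1, 0) = (q1, 0, L) → 10[q1]101100
Step 13: δ(q1, 1) = (q1, 1, L) → 1[q1]0101100
Step 14: δ(q1, 0) = (q1, 0, L) → [q1]10101100
Step 15: δ(q1, 1) = (q1, 1, L) → [q1]□10101100
Step 16: δ(q1, □) = (qA, □, R) → □[qA]10101100

The machine reaches the accept state qA and halts.

The machine executed 16 steps before halting.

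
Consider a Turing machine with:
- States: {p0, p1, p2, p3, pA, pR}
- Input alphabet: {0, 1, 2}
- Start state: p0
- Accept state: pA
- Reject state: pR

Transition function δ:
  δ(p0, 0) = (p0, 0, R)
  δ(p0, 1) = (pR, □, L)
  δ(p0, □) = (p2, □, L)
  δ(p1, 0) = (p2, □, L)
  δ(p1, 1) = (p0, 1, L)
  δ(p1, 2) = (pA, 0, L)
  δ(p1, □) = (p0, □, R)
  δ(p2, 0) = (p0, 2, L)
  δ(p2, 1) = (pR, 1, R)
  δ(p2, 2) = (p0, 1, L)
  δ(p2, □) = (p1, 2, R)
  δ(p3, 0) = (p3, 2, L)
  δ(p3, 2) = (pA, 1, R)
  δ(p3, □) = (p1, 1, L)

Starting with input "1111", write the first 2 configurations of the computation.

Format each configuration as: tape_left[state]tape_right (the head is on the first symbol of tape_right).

Transitions applied:
Step 1: δ(p0, 1) = (pR, □, L)

The first 2 configurations are:
[p0]1111 ⊢ [pR]□□111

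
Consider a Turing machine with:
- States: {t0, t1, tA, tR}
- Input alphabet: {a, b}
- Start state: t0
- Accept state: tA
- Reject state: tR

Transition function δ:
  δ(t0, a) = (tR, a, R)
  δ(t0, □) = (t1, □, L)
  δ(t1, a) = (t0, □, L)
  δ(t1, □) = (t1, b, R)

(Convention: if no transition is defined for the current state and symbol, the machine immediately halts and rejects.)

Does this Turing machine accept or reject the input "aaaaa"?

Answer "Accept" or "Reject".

Execution trace:
Initial: [t0]aaaaa
Step 1: δ(t0, a) = (tR, a, R) → a[tR]aaaa

The machine reaches the reject state tR and halts.

Answer: Reject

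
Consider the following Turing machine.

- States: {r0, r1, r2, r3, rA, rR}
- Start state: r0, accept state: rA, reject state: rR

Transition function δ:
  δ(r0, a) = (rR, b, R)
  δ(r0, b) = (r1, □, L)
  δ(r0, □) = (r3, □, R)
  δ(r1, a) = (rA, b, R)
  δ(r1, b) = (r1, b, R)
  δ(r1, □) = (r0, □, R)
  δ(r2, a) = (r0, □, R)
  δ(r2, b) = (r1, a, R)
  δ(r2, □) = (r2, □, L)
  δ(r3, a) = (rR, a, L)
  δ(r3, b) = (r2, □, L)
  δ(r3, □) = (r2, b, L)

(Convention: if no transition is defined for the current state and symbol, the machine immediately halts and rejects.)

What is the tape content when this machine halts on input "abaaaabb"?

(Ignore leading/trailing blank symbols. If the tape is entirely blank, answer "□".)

Execution trace:
Initial: [r0]abaaaabb
Step 1: δ(r0, a) = (rR, b, R) → b[rR]baaaabb

The machine reaches the reject state rR and halts.

Final tape (ignoring leading/trailing blanks): bbaaaabb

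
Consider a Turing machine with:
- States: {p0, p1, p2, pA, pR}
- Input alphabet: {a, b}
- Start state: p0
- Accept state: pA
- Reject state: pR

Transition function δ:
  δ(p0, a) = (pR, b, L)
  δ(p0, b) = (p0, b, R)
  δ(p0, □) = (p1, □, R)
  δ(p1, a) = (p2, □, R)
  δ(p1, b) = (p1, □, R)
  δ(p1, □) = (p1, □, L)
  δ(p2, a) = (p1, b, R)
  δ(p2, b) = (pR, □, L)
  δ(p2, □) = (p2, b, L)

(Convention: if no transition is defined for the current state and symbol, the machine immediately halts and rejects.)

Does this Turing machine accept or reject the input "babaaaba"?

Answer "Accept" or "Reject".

Execution trace:
Initial: [p0]babaaaba
Step 1: δ(p0, b) = (p0, b, R) → b[p0]abaaaba
Step 2: δ(p0, a) = (pR, b, L) → [pR]bbbaaaba

The machine reaches the reject state pR and halts.

Answer: Reject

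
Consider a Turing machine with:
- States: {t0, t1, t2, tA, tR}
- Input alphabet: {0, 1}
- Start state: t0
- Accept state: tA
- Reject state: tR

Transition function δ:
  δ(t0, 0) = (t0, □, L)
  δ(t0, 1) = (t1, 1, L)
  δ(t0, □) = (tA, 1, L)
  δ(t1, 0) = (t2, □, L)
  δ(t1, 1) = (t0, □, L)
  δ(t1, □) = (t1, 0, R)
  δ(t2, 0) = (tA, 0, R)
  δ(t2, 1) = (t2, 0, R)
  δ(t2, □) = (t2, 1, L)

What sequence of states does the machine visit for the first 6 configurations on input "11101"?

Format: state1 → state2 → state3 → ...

Execution trace:
Initial: [t0]11101
Step 1: δ(t0, 1) = (t1, 1, L) → [t1]□11101
Step 2: δ(t1, □) = (t1, 0, R) → 0[t1]11101
Step 3: δ(t1, 1) = (t0, □, L) → [t0]0□1101
Step 4: δ(t0, 0) = (t0, □, L) → [t0]□□□1101
Step 5: δ(t0, □) = (tA, 1, L) → [tA]□1□□1101

The machine reaches the accept state tA and halts.

State sequence: t0 → t1 → t1 → t0 → t0 → tA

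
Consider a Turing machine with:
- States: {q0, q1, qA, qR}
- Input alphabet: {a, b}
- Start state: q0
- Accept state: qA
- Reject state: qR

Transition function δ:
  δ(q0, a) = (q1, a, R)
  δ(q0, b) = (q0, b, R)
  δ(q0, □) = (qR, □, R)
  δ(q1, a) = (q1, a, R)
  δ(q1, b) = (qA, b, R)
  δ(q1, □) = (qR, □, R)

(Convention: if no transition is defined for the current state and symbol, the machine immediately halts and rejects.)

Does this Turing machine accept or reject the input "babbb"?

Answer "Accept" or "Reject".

Execution trace:
Initial: [q0]babbb
Step 1: δ(q0, b) = (q0, b, R) → b[q0]abbb
Step 2: δ(q0, a) = (q1, a, R) → ba[q1]bbb
Step 3: δ(q1, b) = (qA, b, R) → bab[qA]bb

The machine reaches the accept state qA and halts.

Answer: Accept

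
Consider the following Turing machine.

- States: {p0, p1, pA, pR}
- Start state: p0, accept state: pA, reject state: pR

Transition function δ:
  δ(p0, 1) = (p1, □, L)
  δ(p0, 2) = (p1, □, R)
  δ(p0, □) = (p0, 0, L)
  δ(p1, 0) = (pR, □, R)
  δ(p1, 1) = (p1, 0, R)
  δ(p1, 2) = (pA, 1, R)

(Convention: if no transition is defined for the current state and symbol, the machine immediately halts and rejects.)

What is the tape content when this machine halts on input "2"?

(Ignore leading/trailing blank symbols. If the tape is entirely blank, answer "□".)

Execution trace:
Initial: [p0]2
Step 1: δ(p0, 2) = (p1, □, R) → □[p1]□

No transition is defined for δ(p1, □). By convention the machine halts and rejects.

Final tape (ignoring leading/trailing blanks): □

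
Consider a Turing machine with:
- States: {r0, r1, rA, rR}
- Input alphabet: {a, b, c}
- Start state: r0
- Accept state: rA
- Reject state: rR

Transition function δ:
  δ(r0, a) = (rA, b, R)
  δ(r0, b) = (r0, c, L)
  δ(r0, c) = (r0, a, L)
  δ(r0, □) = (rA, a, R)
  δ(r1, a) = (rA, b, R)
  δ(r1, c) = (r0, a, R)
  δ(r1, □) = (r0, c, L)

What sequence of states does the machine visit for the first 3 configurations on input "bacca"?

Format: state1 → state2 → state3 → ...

Execution trace:
Initial: [r0]bacca
Step 1: δ(r0, b) = (r0, c, L) → [r0]□cacca
Step 2: δ(r0, □) = (rA, a, R) → a[rA]cacca

The machine reaches the accept state rA and halts.

State sequence: r0 → r0 → rA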